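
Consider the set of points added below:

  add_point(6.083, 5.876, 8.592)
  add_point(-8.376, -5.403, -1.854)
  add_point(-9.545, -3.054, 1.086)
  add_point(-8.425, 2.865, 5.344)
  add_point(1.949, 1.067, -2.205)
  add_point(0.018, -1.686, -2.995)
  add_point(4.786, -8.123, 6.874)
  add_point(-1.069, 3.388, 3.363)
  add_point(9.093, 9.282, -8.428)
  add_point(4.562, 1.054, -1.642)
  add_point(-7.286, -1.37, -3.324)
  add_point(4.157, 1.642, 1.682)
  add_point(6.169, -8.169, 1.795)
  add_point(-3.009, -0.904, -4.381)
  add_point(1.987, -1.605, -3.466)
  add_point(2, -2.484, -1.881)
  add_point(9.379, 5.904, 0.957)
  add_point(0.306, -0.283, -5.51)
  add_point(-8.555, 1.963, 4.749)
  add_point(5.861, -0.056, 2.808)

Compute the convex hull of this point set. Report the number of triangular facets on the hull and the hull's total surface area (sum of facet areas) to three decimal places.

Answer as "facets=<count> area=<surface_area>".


Points on the hull: [0, 1, 2, 3, 6, 8, 10, 12, 16, 17, 18] (11 of 20).

Triangle areas on the boundary:
  f1: (p8, p12, p16) → 66.7968
  f2: (p0, p8, p16) → 21.6364
  f3: (p6, p12, p16) → 37.8430
  f4: (p6, p0, p16) → 58.7410
  f5: (p6, p1, p2) → 31.5147
  f6: (p6, p1, p12) → 40.1265
  f7: (p3, p0, p8) → 133.6104
  f8: (p3, p6, p0) → 102.1400
  f9: (p10, p1, p2) → 8.5078
  f10: (p10, p3, p2) → 19.0457
  f11: (p10, p3, p8) → 97.6796
  f12: (p17, p8, p12) → 78.3004
  f13: (p17, p1, p12) → 65.1411
  f14: (p17, p10, p8) → 32.7895
  f15: (p17, p10, p1) → 15.7757
  f16: (p18, p6, p2) → 50.9153
  f17: (p18, p3, p2) → 0.2076
  f18: (p18, p3, p6) → 8.6527
Σ area = 869.424

Euler characteristic 11−27+18 = 2 ✓

facets=18 area=869.424


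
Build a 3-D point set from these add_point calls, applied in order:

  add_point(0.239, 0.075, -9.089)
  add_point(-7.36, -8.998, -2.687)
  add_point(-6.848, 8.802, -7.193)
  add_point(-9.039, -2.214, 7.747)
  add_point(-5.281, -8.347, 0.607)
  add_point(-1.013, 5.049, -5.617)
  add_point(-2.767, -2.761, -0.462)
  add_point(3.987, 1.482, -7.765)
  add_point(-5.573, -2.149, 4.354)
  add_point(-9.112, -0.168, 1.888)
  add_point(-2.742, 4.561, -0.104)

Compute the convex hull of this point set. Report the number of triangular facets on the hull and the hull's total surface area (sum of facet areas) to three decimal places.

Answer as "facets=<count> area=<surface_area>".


facets=16 area=512.646

Points on the hull: [0, 1, 2, 3, 4, 5, 7, 8, 9, 10] (10 of 11).

Per-facet area ½‖(b−a)×(c−a)‖:
  f1: (p2, p1, p9) → 63.2471
  f2: (p3, p1, p9) → 31.0388
  f3: (p3, p2, p9) → 18.5490
  f4: (p0, p1, p7) → 23.1580
  f5: (p0, p2, p7) → 23.3049
  f6: (p0, p2, p1) → 76.4184
  f7: (p4, p1, p7) → 31.3686
  f8: (p4, p3, p1) → 17.4210
  f9: (p10, p3, p2) → 47.6963
  f10: (p8, p4, p7) → 56.0154
  f11: (p8, p4, p3) → 16.2694
  f12: (p8, p10, p7) → 42.4645
  f13: (p8, p10, p3) → 16.3689
  f14: (p5, p2, p7) → 12.3302
  f15: (p5, p10, p7) → 16.3707
  f16: (p5, p10, p2) → 20.6250
Σ area = 512.646

Euler: V−E+F = 10−24+16 = 2.


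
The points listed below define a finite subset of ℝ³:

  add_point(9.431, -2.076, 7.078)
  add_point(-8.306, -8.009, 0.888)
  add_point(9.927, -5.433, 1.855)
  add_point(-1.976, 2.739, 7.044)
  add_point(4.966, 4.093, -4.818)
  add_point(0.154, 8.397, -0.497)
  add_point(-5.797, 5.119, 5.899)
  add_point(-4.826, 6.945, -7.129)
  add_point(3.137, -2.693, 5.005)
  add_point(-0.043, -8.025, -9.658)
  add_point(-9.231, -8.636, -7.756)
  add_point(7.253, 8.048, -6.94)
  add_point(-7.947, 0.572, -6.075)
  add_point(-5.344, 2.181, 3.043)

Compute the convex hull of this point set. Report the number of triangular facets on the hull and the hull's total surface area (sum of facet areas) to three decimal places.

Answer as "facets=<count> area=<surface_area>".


facets=18 area=1056.161

Hull vertices (11/14): indices [0, 1, 2, 3, 5, 6, 7, 9, 10, 11, 12].

Per-facet area ½‖(b−a)×(c−a)‖:
  f1: (p7, p9, p10) → 72.1663
  f2: (p7, p6, p5) → 39.0772
  f3: (p1, p9, p10) → 40.8019
  f4: (p1, p9, p2) → 101.6281
  f5: (p0, p1, p2) → 57.3786
  f6: (p12, p7, p10) → 14.8575
  f7: (p12, p7, p6) → 45.1359
  f8: (p12, p1, p10) → 39.7464
  f9: (p12, p1, p6) → 68.4106
  f10: (p11, p9, p2) → 117.1526
  f11: (p11, p7, p9) → 94.3687
  f12: (p11, p7, p5) → 40.1934
  f13: (p11, p0, p2) → 50.8144
  f14: (p11, p0, p5) → 75.6083
  f15: (p3, p6, p5) → 21.3341
  f16: (p3, p0, p5) → 59.8142
  f17: (p3, p1, p6) → 32.1813
  f18: (p3, p0, p1) → 85.4915
Σ area = 1056.161

Euler characteristic 11−27+18 = 2 ✓


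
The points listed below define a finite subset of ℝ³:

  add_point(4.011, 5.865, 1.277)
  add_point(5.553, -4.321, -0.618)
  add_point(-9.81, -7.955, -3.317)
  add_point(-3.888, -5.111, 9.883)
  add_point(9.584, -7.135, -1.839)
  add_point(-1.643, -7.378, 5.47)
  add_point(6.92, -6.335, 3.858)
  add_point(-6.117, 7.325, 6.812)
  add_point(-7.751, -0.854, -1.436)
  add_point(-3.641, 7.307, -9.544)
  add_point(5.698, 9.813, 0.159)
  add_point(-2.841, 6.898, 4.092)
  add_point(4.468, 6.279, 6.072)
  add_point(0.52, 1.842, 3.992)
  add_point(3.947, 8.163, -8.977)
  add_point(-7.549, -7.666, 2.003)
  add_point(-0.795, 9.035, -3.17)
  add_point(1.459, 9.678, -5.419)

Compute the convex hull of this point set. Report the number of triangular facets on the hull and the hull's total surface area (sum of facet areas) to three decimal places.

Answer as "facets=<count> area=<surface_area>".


facets=24 area=1100.360

Hull vertices (14/18): indices [2, 3, 4, 5, 6, 7, 8, 9, 10, 12, 14, 15, 16, 17].

Triangle areas on the boundary:
  f1: (p14, p10, p4) → 80.2930
  f2: (p5, p4, p2) → 79.2677
  f3: (p12, p10, p4) → 57.2814
  f4: (p12, p7, p10) → 36.6707
  f5: (p12, p7, p3) → 67.1568
  f6: (p9, p4, p2) → 159.9039
  f7: (p9, p14, p4) → 66.0200
  f8: (p15, p5, p2) → 11.8053
  f9: (p15, p5, p3) → 18.6145
  f10: (p15, p7, p2) → 42.6386
  f11: (p15, p7, p3) → 58.8777
  f12: (p6, p5, p4) → 23.0450
  f13: (p6, p5, p3) → 20.6699
  f14: (p6, p12, p4) → 38.6622
  f15: (p6, p12, p3) → 76.2107
  f16: (p8, p7, p2) → 22.8352
  f17: (p8, p9, p2) → 38.9489
  f18: (p8, p9, p7) → 71.5724
  f19: (p17, p14, p10) → 15.3940
  f20: (p17, p9, p14) → 15.7916
  f21: (p17, p7, p10) → 47.8394
  f22: (p16, p9, p7) → 34.2646
  f23: (p16, p17, p7) → 5.4243
  f24: (p16, p17, p9) → 11.1727
Σ area = 1100.360

Check V−E+F: 14 − 36 + 24 = 2.


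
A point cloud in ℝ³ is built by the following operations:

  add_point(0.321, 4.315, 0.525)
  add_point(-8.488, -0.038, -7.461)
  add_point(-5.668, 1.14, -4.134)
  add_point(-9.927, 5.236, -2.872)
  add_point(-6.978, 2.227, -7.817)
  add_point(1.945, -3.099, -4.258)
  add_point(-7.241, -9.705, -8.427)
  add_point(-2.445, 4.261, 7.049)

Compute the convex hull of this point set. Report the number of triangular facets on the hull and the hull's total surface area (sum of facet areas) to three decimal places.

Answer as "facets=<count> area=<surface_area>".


Extreme-point indices: [0, 1, 3, 4, 5, 6, 7] — 7 of 8 on the boundary.

Triangle areas on the boundary:
  f1: (p7, p6, p3) → 100.2219
  f2: (p7, p6, p5) → 80.9248
  f3: (p4, p6, p5) → 58.6219
  f4: (p1, p6, p3) → 20.0902
  f5: (p1, p4, p3) → 8.9125
  f6: (p1, p4, p6) → 9.1683
  f7: (p0, p7, p5) → 26.4372
  f8: (p0, p4, p5) → 45.6746
  f9: (p0, p7, p3) → 38.2695
  f10: (p0, p4, p3) → 34.2522
Σ area = 422.573

Check V−E+F: 7 − 15 + 10 = 2.

facets=10 area=422.573


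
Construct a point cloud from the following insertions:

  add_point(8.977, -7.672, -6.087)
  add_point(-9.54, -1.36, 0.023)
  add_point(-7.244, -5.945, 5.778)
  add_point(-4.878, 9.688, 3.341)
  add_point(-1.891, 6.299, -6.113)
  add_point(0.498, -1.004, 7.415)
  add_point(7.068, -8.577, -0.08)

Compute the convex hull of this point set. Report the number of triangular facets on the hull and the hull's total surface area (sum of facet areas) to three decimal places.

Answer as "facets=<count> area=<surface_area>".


facets=10 area=668.736

Points on the hull: [0, 1, 2, 3, 4, 5, 6] (7 of 7).

Area of each hull facet:
  f1: (p5, p3, p0) → 104.7654
  f2: (p4, p0, p1) → 109.4615
  f3: (p4, p3, p1) → 59.1242
  f4: (p4, p3, p0) → 83.7640
  f5: (p2, p0, p1) → 76.8762
  f6: (p2, p3, p1) → 46.8038
  f7: (p2, p5, p3) → 58.9250
  f8: (p6, p5, p0) → 30.7480
  f9: (p6, p2, p0) → 39.8821
  f10: (p6, p2, p5) → 58.3859
Σ area = 668.736

Check V−E+F: 7 − 15 + 10 = 2.


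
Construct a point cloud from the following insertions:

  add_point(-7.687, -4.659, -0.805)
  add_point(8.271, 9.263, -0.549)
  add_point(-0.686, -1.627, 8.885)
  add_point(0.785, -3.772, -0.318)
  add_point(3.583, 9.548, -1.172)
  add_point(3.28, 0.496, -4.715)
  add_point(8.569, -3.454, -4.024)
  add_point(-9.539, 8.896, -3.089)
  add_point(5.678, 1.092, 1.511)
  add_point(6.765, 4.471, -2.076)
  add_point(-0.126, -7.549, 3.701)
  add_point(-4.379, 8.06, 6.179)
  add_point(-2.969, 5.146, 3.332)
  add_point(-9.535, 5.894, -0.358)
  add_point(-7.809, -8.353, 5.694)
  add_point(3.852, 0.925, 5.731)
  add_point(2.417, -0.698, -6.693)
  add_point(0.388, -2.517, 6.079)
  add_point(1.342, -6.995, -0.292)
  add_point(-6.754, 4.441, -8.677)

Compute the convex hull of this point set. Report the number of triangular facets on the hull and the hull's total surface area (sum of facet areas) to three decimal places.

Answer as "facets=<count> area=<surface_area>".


Extreme-point indices: [0, 1, 2, 4, 6, 7, 10, 11, 13, 14, 15, 16, 18, 19] — 14 of 20 on the boundary.

Area of each hull facet:
  f1: (p10, p2, p14) → 31.0847
  f2: (p11, p13, p7) → 16.5049
  f3: (p11, p2, p14) → 53.0894
  f4: (p11, p13, p14) → 66.4140
  f5: (p15, p1, p6) → 62.1910
  f6: (p15, p10, p6) → 52.6241
  f7: (p15, p10, p2) → 23.9406
  f8: (p15, p11, p2) → 31.5499
  f9: (p15, p11, p1) → 60.9499
  f10: (p0, p19, p7) → 46.1839
  f11: (p0, p13, p7) → 15.5367
  f12: (p0, p13, p14) → 35.8530
  f13: (p4, p19, p7) → 49.6112
  f14: (p4, p19, p1) → 19.8585
  f15: (p4, p11, p7) → 56.4490
  f16: (p4, p11, p1) → 20.2541
  f17: (p16, p0, p19) → 58.6785
  f18: (p16, p1, p6) → 45.7669
  f19: (p16, p19, p1) → 69.6117
  f20: (p18, p16, p6) → 29.6844
  f21: (p18, p16, p0) → 42.0301
  f22: (p18, p10, p6) → 13.1693
  f23: (p18, p10, p14) → 14.0009
  f24: (p18, p0, p14) → 34.4916
Σ area = 949.528

Euler characteristic 14−36+24 = 2 ✓

facets=24 area=949.528


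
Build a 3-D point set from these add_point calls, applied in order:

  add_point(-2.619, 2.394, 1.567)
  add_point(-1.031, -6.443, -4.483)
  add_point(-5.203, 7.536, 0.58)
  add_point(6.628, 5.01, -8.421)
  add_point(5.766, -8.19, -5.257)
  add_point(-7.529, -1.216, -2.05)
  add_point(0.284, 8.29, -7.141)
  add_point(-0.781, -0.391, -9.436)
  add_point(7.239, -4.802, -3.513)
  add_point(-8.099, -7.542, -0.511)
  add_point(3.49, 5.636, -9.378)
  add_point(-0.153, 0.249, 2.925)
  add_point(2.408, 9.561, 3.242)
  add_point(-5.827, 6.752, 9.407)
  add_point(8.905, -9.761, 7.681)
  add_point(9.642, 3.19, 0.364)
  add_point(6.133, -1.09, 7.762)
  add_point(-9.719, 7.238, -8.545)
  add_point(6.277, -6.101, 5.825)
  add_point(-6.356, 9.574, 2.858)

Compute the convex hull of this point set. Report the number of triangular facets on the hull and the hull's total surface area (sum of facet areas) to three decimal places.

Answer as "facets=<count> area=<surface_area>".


facets=26 area=1251.569

Extreme-point indices: [1, 3, 4, 6, 7, 8, 9, 10, 12, 13, 14, 15, 16, 17, 19] — 15 of 20 on the boundary.

Facet areas (half cross-product norm):
  f1: (p3, p12, p15) → 47.4321
  f2: (p8, p14, p15) → 56.7177
  f3: (p8, p4, p14) → 25.1063
  f4: (p8, p3, p15) → 41.4394
  f5: (p8, p3, p4) → 19.0357
  f6: (p19, p13, p17) → 25.6170
  f7: (p19, p12, p13) → 31.1580
  f8: (p16, p13, p14) → 41.5850
  f9: (p16, p12, p13) → 63.3762
  f10: (p16, p14, p15) → 39.8655
  f11: (p16, p12, p15) → 45.4484
  f12: (p9, p4, p14) → 97.9627
  f13: (p9, p13, p14) → 160.7888
  f14: (p9, p13, p17) → 133.7604
  f15: (p7, p3, p4) → 50.4886
  f16: (p7, p9, p17) → 79.4495
  f17: (p6, p3, p12) → 38.6715
  f18: (p6, p19, p17) → 55.7337
  f19: (p6, p19, p12) → 45.4359
  f20: (p1, p9, p4) → 15.1396
  f21: (p1, p7, p4) → 27.5068
  f22: (p1, p7, p9) → 28.7624
  f23: (p10, p6, p17) → 20.1218
  f24: (p10, p6, p3) → 6.2699
  f25: (p10, p7, p17) → 43.3505
  f26: (p10, p7, p3) → 11.3458
Σ area = 1251.569

Euler: V−E+F = 15−39+26 = 2.


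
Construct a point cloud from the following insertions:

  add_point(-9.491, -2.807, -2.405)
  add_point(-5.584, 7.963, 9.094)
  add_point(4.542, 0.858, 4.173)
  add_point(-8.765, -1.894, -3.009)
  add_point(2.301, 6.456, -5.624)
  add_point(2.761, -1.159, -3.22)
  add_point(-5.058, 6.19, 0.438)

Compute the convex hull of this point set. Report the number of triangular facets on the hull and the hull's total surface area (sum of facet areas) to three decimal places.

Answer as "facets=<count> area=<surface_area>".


facets=10 area=428.847

Extreme-point indices: [0, 1, 2, 3, 4, 5, 6] — 7 of 7 on the boundary.

Triangle areas on the boundary:
  f1: (p1, p2, p0) → 97.4006
  f2: (p4, p1, p2) → 76.2430
  f3: (p5, p2, p0) → 47.7888
  f4: (p5, p4, p2) → 31.4231
  f5: (p6, p1, p0) → 41.9919
  f6: (p6, p4, p1) → 31.6457
  f7: (p3, p6, p0) → 4.8253
  f8: (p3, p6, p4) → 45.2864
  f9: (p3, p5, p0) → 6.0459
  f10: (p3, p5, p4) → 46.1960
Σ area = 428.847

Check V−E+F: 7 − 15 + 10 = 2.


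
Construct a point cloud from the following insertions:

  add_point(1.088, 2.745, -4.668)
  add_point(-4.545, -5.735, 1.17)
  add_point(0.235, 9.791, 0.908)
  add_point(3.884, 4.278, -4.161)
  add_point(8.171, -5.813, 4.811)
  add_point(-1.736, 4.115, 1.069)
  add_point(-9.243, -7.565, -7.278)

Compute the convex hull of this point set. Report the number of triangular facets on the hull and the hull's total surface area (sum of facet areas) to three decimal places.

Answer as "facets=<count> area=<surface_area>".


Extreme-point indices: [0, 1, 2, 3, 4, 5, 6] — 7 of 7 on the boundary.

Area of each hull facet:
  f1: (p0, p2, p6) → 54.2332
  f2: (p1, p4, p6) → 46.8238
  f3: (p3, p4, p6) → 125.9376
  f4: (p3, p0, p6) → 6.6043
  f5: (p3, p2, p4) → 57.5848
  f6: (p3, p0, p2) → 13.4428
  f7: (p5, p2, p4) → 39.4079
  f8: (p5, p1, p4) → 65.5006
  f9: (p5, p2, p6) → 27.9372
  f10: (p5, p1, p6) → 48.0446
Σ area = 485.517

Euler: V−E+F = 7−15+10 = 2.

facets=10 area=485.517


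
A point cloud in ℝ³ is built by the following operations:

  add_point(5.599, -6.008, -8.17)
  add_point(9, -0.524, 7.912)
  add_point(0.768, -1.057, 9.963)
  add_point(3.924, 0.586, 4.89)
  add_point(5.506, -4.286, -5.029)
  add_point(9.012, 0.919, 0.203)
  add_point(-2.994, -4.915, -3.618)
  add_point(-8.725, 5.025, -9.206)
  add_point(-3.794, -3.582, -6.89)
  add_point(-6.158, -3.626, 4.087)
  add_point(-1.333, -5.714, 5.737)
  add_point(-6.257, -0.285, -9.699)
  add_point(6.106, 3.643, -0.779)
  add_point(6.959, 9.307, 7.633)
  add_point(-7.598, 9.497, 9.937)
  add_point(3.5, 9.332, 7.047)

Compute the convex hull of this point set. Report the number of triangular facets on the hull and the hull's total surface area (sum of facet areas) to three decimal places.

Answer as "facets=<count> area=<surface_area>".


Points on the hull: [0, 1, 2, 5, 6, 7, 8, 9, 10, 11, 12, 13, 14, 15] (14 of 16).

Facet areas (half cross-product norm):
  f1: (p12, p0, p7) → 100.2071
  f2: (p12, p0, p5) → 23.3607
  f3: (p12, p13, p7) → 78.4248
  f4: (p12, p13, p5) → 20.7426
  f5: (p1, p13, p5) → 38.5353
  f6: (p1, p13, p2) → 42.3360
  f7: (p1, p0, p5) → 35.3870
  f8: (p10, p9, p2) → 17.8901
  f9: (p10, p1, p0) → 89.2333
  f10: (p10, p1, p2) → 27.6271
  f11: (p14, p13, p2) → 77.6136
  f12: (p14, p9, p2) → 61.6446
  f13: (p14, p9, p7) → 114.3089
  f14: (p11, p0, p7) → 25.4788
  f15: (p11, p8, p0) → 20.1178
  f16: (p11, p9, p7) → 41.3013
  f17: (p11, p8, p9) → 24.9872
  f18: (p6, p8, p9) → 11.1003
  f19: (p6, p10, p9) → 23.0730
  f20: (p6, p8, p0) → 17.4177
  f21: (p6, p10, p0) → 44.5886
  f22: (p15, p13, p7) → 25.7204
  f23: (p15, p14, p7) → 110.7995
  f24: (p15, p14, p13) → 8.2517
Σ area = 1080.147

Euler characteristic 14−36+24 = 2 ✓

facets=24 area=1080.147


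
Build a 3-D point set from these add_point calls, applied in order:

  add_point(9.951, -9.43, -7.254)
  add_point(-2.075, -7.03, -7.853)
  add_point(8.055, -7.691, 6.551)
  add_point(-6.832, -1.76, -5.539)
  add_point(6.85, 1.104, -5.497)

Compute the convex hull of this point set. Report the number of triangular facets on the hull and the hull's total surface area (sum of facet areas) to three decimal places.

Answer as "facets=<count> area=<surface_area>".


Extreme-point indices: [0, 1, 2, 3, 4] — 5 of 5 on the boundary.

Area of each hull facet:
  f1: (p2, p4, p3) → 104.5163
  f2: (p2, p4, p0) → 74.2282
  f3: (p1, p4, p3) → 45.8405
  f4: (p1, p4, p0) → 60.9452
  f5: (p1, p2, p3) → 65.1491
  f6: (p1, p2, p0) → 85.6975
Σ area = 436.377

Check V−E+F: 5 − 9 + 6 = 2.

facets=6 area=436.377


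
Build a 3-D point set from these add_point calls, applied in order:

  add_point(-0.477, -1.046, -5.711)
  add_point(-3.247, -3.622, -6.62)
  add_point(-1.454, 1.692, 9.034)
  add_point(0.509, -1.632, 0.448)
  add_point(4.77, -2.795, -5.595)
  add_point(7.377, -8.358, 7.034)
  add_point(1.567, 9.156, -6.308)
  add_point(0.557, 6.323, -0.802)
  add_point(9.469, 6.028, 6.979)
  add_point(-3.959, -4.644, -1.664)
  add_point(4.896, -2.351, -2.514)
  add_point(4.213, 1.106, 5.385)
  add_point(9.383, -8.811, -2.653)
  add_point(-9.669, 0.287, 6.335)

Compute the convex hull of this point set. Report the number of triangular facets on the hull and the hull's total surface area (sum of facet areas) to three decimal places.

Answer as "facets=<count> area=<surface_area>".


facets=14 area=907.487

Extreme-point indices: [1, 2, 4, 5, 6, 8, 9, 12, 13] — 9 of 14 on the boundary.

Per-facet area ½‖(b−a)×(c−a)‖:
  f1: (p6, p8, p13) → 140.8037
  f2: (p6, p12, p8) → 133.3190
  f3: (p1, p6, p13) → 101.6374
  f4: (p5, p12, p8) → 71.9757
  f5: (p4, p6, p12) → 23.8569
  f6: (p4, p1, p12) → 28.0101
  f7: (p4, p1, p6) → 49.6617
  f8: (p2, p8, p13) → 26.3316
  f9: (p2, p5, p13) → 52.9893
  f10: (p2, p5, p8) → 75.4943
  f11: (p9, p1, p12) → 35.4419
  f12: (p9, p5, p12) → 66.6969
  f13: (p9, p1, p13) → 20.3831
  f14: (p9, p5, p13) → 80.8856
Σ area = 907.487

Euler characteristic 9−21+14 = 2 ✓


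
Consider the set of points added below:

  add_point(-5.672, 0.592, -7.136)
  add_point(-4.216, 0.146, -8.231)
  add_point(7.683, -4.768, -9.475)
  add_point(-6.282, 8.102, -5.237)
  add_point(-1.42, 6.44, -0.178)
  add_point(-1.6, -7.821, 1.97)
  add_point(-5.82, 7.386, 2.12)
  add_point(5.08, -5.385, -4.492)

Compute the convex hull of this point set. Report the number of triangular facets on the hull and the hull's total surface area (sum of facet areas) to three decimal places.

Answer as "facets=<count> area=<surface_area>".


Extreme-point indices: [0, 1, 2, 3, 4, 5, 6, 7] — 8 of 8 on the boundary.

Triangle areas on the boundary:
  f1: (p0, p6, p3) → 28.4726
  f2: (p0, p6, p5) → 73.7367
  f3: (p4, p2, p3) → 61.4062
  f4: (p4, p6, p3) → 17.3143
  f5: (p4, p6, p5) → 36.2344
  f6: (p1, p5, p2) → 80.3953
  f7: (p1, p0, p5) → 12.2366
  f8: (p1, p2, p3) → 45.4390
  f9: (p1, p0, p3) → 6.5669
  f10: (p7, p5, p2) → 9.2533
  f11: (p7, p4, p2) → 36.9153
  f12: (p7, p4, p5) → 64.6550
Σ area = 472.626

Check V−E+F: 8 − 18 + 12 = 2.

facets=12 area=472.626


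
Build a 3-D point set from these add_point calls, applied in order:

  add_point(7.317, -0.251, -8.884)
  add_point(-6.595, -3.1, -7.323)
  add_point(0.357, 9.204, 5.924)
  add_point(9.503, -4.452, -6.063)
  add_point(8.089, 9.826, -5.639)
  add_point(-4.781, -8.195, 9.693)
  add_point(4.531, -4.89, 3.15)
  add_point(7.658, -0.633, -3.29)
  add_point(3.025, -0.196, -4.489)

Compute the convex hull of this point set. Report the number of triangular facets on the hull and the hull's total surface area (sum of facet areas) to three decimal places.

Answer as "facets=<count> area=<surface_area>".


Points on the hull: [0, 1, 2, 3, 4, 5, 6] (7 of 9).

Area of each hull facet:
  f1: (p5, p3, p1) → 141.7684
  f2: (p2, p4, p1) → 126.8071
  f3: (p2, p5, p1) → 149.0557
  f4: (p0, p3, p1) → 38.7440
  f5: (p0, p4, p1) → 73.8474
  f6: (p0, p4, p3) → 24.6567
  f7: (p6, p5, p3) → 30.6188
  f8: (p6, p2, p5) → 88.4834
  f9: (p6, p4, p3) → 75.1659
  f10: (p6, p2, p4) → 100.3636
Σ area = 849.511

Euler: V−E+F = 7−15+10 = 2.

facets=10 area=849.511


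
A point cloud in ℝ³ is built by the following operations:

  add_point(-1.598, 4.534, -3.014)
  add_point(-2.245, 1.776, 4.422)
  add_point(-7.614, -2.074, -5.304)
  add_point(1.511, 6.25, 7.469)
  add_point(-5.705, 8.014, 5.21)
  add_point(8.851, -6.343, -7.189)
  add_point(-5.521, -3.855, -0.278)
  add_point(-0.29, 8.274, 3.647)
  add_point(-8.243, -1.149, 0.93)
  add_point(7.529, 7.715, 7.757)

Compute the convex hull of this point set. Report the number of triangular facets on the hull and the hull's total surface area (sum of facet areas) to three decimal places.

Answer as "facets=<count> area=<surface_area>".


Hull vertices (10/10): indices [0, 1, 2, 3, 4, 5, 6, 7, 8, 9].

Per-facet area ½‖(b−a)×(c−a)‖:
  f1: (p6, p9, p5) → 146.1147
  f2: (p6, p2, p8) → 11.3084
  f3: (p6, p2, p5) → 46.2278
  f4: (p4, p7, p9) → 17.4233
  f5: (p4, p2, p8) → 28.4380
  f6: (p0, p2, p5) → 71.5861
  f7: (p0, p9, p5) → 112.9663
  f8: (p0, p7, p9) → 29.3452
  f9: (p0, p4, p7) → 21.8321
  f10: (p0, p4, p2) → 44.5218
  f11: (p3, p4, p9) → 12.2076
  f12: (p1, p6, p9) → 25.3738
  f13: (p1, p3, p9) → 13.8449
  f14: (p1, p6, p8) → 15.0072
  f15: (p1, p4, p8) → 27.0259
  f16: (p1, p3, p4) → 21.9999
Σ area = 645.223

Check V−E+F: 10 − 24 + 16 = 2.

facets=16 area=645.223


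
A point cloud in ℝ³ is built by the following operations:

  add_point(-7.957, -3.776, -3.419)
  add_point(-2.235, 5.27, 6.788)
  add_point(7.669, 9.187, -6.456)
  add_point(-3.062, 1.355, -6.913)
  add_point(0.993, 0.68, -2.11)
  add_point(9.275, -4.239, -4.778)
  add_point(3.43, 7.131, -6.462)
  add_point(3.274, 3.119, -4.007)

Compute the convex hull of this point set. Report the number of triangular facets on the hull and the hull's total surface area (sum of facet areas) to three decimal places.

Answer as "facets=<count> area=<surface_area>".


facets=8 area=517.375

Hull vertices (6/8): indices [0, 1, 2, 3, 5, 6].

Area of each hull facet:
  f1: (p1, p5, p0) → 121.3684
  f2: (p1, p2, p5) → 111.9743
  f3: (p3, p5, p0) → 52.8338
  f4: (p3, p2, p5) → 79.3883
  f5: (p3, p1, p0) → 55.1564
  f6: (p6, p1, p2) → 31.2865
  f7: (p6, p3, p2) → 5.6643
  f8: (p6, p3, p1) → 59.7027
Σ area = 517.375

Euler: V−E+F = 6−12+8 = 2.


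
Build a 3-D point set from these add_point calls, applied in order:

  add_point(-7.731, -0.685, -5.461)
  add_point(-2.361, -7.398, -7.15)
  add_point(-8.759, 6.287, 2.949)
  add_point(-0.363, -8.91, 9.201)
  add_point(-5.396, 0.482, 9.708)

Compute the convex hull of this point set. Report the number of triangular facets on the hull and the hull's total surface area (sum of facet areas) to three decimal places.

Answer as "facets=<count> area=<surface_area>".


Points on the hull: [0, 1, 2, 3, 4] (5 of 5).

Triangle areas on the boundary:
  f1: (p1, p3, p2) → 135.1129
  f2: (p4, p3, p2) → 37.7288
  f3: (p0, p1, p2) → 34.6941
  f4: (p0, p4, p2) → 51.8458
  f5: (p0, p1, p3) → 72.3828
  f6: (p0, p4, p3) → 82.0252
Σ area = 413.790

Euler characteristic 5−9+6 = 2 ✓

facets=6 area=413.790


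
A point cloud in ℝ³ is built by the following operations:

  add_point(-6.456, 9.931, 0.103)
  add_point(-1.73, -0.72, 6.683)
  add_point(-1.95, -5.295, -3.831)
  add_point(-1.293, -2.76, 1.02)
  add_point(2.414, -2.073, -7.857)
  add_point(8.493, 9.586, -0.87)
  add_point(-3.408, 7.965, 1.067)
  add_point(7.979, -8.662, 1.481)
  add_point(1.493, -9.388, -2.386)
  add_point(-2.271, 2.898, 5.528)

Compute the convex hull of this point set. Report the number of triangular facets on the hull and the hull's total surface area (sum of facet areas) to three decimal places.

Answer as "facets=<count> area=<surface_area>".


Hull vertices (8/10): indices [0, 1, 2, 4, 5, 7, 8, 9].

Area of each hull facet:
  f1: (p7, p1, p5) → 107.4277
  f2: (p7, p1, p8) → 48.0530
  f3: (p4, p5, p0) → 104.1304
  f4: (p4, p7, p5) → 93.9792
  f5: (p4, p7, p8) → 34.4721
  f6: (p9, p5, p0) → 67.2348
  f7: (p9, p1, p0) → 8.1313
  f8: (p9, p1, p5) → 23.9898
  f9: (p2, p4, p0) → 54.8374
  f10: (p2, p4, p8) → 18.6072
  f11: (p2, p1, p0) → 75.9779
  f12: (p2, p1, p8) → 31.7387
Σ area = 668.580

Euler characteristic 8−18+12 = 2 ✓

facets=12 area=668.580


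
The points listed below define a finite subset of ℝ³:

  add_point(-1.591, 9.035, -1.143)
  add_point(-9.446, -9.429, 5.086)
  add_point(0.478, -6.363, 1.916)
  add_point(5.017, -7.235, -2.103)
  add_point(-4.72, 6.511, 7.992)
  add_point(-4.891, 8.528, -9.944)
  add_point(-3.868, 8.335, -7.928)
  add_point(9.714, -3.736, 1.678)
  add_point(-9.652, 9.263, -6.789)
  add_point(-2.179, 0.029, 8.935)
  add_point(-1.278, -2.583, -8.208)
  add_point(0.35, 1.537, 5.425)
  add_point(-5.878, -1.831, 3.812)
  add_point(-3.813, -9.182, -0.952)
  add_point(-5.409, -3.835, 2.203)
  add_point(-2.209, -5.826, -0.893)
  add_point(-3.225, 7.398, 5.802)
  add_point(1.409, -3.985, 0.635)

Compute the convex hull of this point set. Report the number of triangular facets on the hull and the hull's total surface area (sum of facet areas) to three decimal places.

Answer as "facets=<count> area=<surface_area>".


facets=20 area=958.043

12 of the 18 inputs are extreme points: [0, 1, 3, 4, 5, 6, 7, 8, 9, 10, 13, 16].

Per-facet area ½‖(b−a)×(c−a)‖:
  f1: (p9, p1, p7) → 89.7119
  f2: (p10, p1, p8) → 124.1407
  f3: (p3, p1, p7) → 51.3972
  f4: (p3, p10, p7) → 29.4366
  f5: (p16, p0, p7) → 62.3069
  f6: (p16, p0, p8) → 33.5224
  f7: (p5, p10, p7) → 80.3471
  f8: (p5, p10, p8) → 32.5234
  f9: (p5, p0, p8) → 26.3808
  f10: (p13, p10, p1) → 29.3141
  f11: (p13, p3, p1) → 24.5053
  f12: (p13, p3, p10) → 40.7025
  f13: (p4, p1, p8) → 133.0615
  f14: (p4, p16, p8) → 17.3534
  f15: (p4, p9, p1) → 39.4213
  f16: (p4, p9, p7) → 44.7164
  f17: (p4, p16, p7) → 22.7417
  f18: (p6, p0, p7) → 59.5031
  f19: (p6, p5, p7) → 15.0680
  f20: (p6, p5, p0) → 1.8883
Σ area = 958.043

Check V−E+F: 12 − 30 + 20 = 2.


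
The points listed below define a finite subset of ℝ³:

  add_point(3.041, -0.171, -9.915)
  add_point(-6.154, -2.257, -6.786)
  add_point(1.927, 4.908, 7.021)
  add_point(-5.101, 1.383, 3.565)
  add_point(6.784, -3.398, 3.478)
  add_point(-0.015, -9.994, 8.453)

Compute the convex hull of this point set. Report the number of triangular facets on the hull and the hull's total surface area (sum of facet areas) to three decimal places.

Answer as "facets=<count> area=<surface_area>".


facets=8 area=540.508

Extreme-point indices: [0, 1, 2, 3, 4, 5] — 6 of 6 on the boundary.

Per-facet area ½‖(b−a)×(c−a)‖:
  f1: (p5, p2, p4) → 54.8155
  f2: (p0, p2, p1) → 83.9707
  f3: (p0, p2, p4) → 73.1772
  f4: (p0, p5, p1) → 90.1266
  f5: (p0, p5, p4) → 69.6946
  f6: (p3, p2, p1) → 38.1633
  f7: (p3, p5, p1) → 73.4187
  f8: (p3, p5, p2) → 57.1420
Σ area = 540.508

Euler characteristic 6−12+8 = 2 ✓


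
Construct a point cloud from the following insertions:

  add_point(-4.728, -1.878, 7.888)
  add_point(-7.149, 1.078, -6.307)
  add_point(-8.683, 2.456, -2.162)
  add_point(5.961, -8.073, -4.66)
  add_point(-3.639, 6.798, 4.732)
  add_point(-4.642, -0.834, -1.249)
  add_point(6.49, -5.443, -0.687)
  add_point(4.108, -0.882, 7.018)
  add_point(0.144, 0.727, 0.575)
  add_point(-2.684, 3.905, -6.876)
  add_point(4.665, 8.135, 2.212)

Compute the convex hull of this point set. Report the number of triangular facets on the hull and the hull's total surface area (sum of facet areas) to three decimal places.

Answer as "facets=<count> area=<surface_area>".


facets=14 area=630.271

9 of the 11 inputs are extreme points: [0, 1, 2, 3, 4, 6, 7, 9, 10].

Facet areas (half cross-product norm):
  f1: (p4, p0, p2) → 43.2347
  f2: (p4, p9, p2) → 37.1528
  f3: (p4, p9, p10) → 49.9846
  f4: (p7, p10, p6) → 47.3851
  f5: (p7, p0, p6) → 39.7296
  f6: (p7, p4, p10) → 42.5555
  f7: (p7, p4, p0) → 40.1775
  f8: (p3, p10, p6) → 24.3227
  f9: (p3, p9, p10) → 91.3523
  f10: (p3, p0, p6) → 29.4405
  f11: (p1, p3, p0) → 110.7607
  f12: (p1, p0, p2) → 22.5023
  f13: (p1, p9, p2) → 12.0136
  f14: (p1, p3, p9) → 39.6593
Σ area = 630.271

Euler: V−E+F = 9−21+14 = 2.


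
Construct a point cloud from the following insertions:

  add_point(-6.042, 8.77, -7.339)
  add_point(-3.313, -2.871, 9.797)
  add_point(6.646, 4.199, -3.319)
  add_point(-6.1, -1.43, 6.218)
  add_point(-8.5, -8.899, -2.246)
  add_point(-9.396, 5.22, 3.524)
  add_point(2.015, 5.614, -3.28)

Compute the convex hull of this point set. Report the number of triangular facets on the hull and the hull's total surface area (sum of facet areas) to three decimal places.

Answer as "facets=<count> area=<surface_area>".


Extreme-point indices: [0, 1, 2, 3, 4, 5, 6] — 7 of 7 on the boundary.

Facet areas (half cross-product norm):
  f1: (p1, p2, p5) → 99.1541
  f2: (p1, p4, p2) → 125.3416
  f3: (p0, p4, p5) → 90.6547
  f4: (p0, p4, p2) → 125.7506
  f5: (p3, p4, p5) → 44.5643
  f6: (p3, p1, p5) → 12.2997
  f7: (p3, p1, p4) → 24.1332
  f8: (p6, p2, p5) → 18.5805
  f9: (p6, p0, p5) → 55.1347
  f10: (p6, p0, p2) → 10.1242
Σ area = 605.738

Euler: V−E+F = 7−15+10 = 2.

facets=10 area=605.738


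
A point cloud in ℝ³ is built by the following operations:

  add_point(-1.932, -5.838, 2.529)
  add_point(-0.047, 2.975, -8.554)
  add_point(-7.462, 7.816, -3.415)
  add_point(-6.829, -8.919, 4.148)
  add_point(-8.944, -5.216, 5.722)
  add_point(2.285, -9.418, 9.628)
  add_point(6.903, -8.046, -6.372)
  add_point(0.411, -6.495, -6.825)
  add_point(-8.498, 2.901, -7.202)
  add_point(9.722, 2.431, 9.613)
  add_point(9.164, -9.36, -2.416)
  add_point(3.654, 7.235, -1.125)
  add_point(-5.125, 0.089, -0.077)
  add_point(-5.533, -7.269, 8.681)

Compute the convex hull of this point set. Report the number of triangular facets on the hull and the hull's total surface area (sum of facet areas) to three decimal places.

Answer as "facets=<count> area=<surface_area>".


facets=20 area=1106.422

12 of the 14 inputs are extreme points: [1, 2, 3, 4, 5, 6, 7, 8, 9, 10, 11, 13].

Triangle areas on the boundary:
  f1: (p2, p9, p4) → 157.6508
  f2: (p8, p2, p4) → 47.8306
  f3: (p8, p1, p2) → 26.8457
  f4: (p11, p2, p9) → 58.3818
  f5: (p11, p1, p2) → 45.1119
  f6: (p11, p10, p9) → 104.8831
  f7: (p5, p10, p9) → 93.4664
  f8: (p7, p8, p1) → 41.2403
  f9: (p6, p11, p1) → 61.5725
  f10: (p6, p11, p10) → 38.9338
  f11: (p6, p7, p1) → 30.8902
  f12: (p13, p9, p4) → 41.3704
  f13: (p13, p5, p9) → 54.7134
  f14: (p3, p5, p10) → 73.8145
  f15: (p3, p6, p10) → 40.6489
  f16: (p3, p6, p7) → 40.4145
  f17: (p3, p13, p5) → 19.6484
  f18: (p3, p13, p4) → 10.0650
  f19: (p3, p8, p4) → 34.4234
  f20: (p3, p7, p8) → 84.5170
Σ area = 1106.422

Check V−E+F: 12 − 30 + 20 = 2.


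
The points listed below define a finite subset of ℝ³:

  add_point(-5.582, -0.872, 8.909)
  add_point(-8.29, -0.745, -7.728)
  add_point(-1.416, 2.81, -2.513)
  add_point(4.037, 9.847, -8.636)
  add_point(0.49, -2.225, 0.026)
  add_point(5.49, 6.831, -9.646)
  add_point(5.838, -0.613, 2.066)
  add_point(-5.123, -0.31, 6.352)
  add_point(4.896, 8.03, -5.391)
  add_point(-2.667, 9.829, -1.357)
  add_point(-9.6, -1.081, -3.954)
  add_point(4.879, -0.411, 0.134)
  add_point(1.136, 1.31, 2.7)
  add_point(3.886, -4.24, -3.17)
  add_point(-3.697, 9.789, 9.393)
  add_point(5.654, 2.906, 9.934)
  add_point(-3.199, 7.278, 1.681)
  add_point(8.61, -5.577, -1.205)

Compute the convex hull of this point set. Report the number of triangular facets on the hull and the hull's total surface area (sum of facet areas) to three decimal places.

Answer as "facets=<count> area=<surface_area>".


facets=18 area=963.045

Hull vertices (11/18): indices [0, 1, 3, 5, 8, 9, 10, 13, 14, 15, 17].

Area of each hull facet:
  f1: (p14, p15, p3) → 109.6971
  f2: (p0, p17, p10) → 115.8699
  f3: (p0, p15, p17) → 84.9786
  f4: (p0, p14, p10) → 72.5883
  f5: (p0, p14, p15) → 56.5433
  f6: (p8, p15, p3) → 7.8990
  f7: (p5, p1, p3) → 27.6942
  f8: (p5, p8, p3) → 6.4467
  f9: (p5, p15, p17) → 109.1930
  f10: (p5, p8, p15) → 21.0402
  f11: (p9, p14, p3) → 32.2856
  f12: (p9, p1, p3) → 66.9857
  f13: (p9, p14, p10) → 70.4632
  f14: (p9, p1, p10) → 26.3878
  f15: (p13, p5, p17) → 32.6892
  f16: (p13, p5, p1) → 83.5350
  f17: (p13, p17, p10) → 11.7893
  f18: (p13, p1, p10) → 26.9588
Σ area = 963.045

Euler characteristic 11−27+18 = 2 ✓


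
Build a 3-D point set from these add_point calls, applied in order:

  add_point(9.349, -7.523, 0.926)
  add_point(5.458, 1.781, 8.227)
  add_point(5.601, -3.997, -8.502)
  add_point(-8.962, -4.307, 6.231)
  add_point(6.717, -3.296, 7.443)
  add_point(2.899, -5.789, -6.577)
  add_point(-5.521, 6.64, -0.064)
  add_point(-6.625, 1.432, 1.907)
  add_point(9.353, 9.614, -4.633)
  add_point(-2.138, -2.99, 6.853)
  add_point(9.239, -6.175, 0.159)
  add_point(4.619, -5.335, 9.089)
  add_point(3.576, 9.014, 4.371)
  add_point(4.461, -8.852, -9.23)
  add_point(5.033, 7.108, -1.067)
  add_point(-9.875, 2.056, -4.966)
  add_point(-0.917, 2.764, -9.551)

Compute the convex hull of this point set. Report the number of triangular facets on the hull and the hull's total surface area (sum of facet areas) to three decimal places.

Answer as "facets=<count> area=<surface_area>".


facets=22 area=1114.989

13 of the 17 inputs are extreme points: [0, 1, 2, 3, 4, 6, 8, 10, 11, 12, 13, 15, 16].

Facet areas (half cross-product norm):
  f1: (p16, p13, p15) → 61.6545
  f2: (p6, p12, p8) → 55.2465
  f3: (p6, p16, p15) → 39.1224
  f4: (p6, p16, p8) → 73.5131
  f5: (p1, p12, p8) → 42.7942
  f6: (p2, p16, p8) → 61.4474
  f7: (p2, p16, p13) → 20.3808
  f8: (p4, p0, p11) → 13.2266
  f9: (p4, p1, p11) → 8.2768
  f10: (p4, p0, p8) → 71.6289
  f11: (p4, p1, p8) → 39.2216
  f12: (p3, p6, p12) → 66.4238
  f13: (p3, p1, p12) → 66.1915
  f14: (p3, p1, p11) → 50.2108
  f15: (p3, p6, p15) → 49.4637
  f16: (p3, p13, p15) → 118.2330
  f17: (p3, p0, p13) → 108.5827
  f18: (p3, p0, p11) → 63.8407
  f19: (p10, p0, p13) → 8.1955
  f20: (p10, p2, p13) → 24.3004
  f21: (p10, p0, p8) → 2.9950
  f22: (p10, p2, p8) → 70.0391
Σ area = 1114.989

Check V−E+F: 13 − 33 + 22 = 2.


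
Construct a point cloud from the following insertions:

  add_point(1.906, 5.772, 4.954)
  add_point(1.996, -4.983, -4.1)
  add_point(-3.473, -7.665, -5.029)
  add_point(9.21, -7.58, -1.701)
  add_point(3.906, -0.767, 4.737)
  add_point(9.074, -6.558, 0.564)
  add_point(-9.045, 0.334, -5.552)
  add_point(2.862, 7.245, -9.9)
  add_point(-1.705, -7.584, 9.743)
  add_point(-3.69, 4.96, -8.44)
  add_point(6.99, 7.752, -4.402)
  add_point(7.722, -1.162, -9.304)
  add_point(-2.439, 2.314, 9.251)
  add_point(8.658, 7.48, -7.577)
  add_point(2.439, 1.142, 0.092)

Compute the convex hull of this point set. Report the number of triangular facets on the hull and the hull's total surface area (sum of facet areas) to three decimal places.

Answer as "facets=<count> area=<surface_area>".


Points on the hull: [0, 2, 3, 4, 5, 6, 7, 8, 9, 10, 11, 12, 13] (13 of 15).

Area of each hull facet:
  f1: (p12, p8, p6) → 81.0556
  f2: (p2, p11, p3) → 62.2469
  f3: (p2, p8, p6) → 72.1259
  f4: (p2, p8, p3) → 90.7371
  f5: (p7, p0, p10) → 34.3060
  f6: (p13, p11, p3) → 39.6017
  f7: (p13, p7, p10) → 11.1821
  f8: (p13, p7, p11) → 27.0888
  f9: (p4, p12, p8) → 38.2122
  f10: (p4, p0, p12) → 23.1238
  f11: (p9, p7, p0) → 50.6669
  f12: (p9, p12, p6) → 62.4015
  f13: (p9, p0, p12) → 48.7208
  f14: (p9, p7, p11) → 33.9886
  f15: (p9, p2, p6) → 37.0543
  f16: (p9, p2, p11) → 75.6926
  f17: (p5, p8, p3) → 14.1255
  f18: (p5, p4, p8) → 44.4171
  f19: (p5, p13, p3) → 20.0979
  f20: (p5, p13, p10) → 27.1746
  f21: (p5, p0, p10) → 76.3237
  f22: (p5, p4, p0) → 17.4867
Σ area = 987.830

Check V−E+F: 13 − 33 + 22 = 2.

facets=22 area=987.830


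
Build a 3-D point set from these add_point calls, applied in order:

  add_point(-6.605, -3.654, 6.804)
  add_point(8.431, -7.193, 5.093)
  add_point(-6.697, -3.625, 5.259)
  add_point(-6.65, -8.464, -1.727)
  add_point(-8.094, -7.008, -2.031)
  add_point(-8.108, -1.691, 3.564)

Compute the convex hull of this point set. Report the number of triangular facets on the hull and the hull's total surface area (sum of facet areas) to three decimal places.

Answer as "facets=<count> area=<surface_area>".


facets=6 area=208.932

5 of the 6 inputs are extreme points: [0, 1, 3, 4, 5].

Triangle areas on the boundary:
  f1: (p0, p1, p5) → 29.3076
  f2: (p0, p3, p1) → 74.5142
  f3: (p4, p1, p5) → 66.7094
  f4: (p4, p3, p1) → 13.2311
  f5: (p4, p0, p5) → 15.2538
  f6: (p4, p0, p3) → 9.9161
Σ area = 208.932

Euler characteristic 5−9+6 = 2 ✓


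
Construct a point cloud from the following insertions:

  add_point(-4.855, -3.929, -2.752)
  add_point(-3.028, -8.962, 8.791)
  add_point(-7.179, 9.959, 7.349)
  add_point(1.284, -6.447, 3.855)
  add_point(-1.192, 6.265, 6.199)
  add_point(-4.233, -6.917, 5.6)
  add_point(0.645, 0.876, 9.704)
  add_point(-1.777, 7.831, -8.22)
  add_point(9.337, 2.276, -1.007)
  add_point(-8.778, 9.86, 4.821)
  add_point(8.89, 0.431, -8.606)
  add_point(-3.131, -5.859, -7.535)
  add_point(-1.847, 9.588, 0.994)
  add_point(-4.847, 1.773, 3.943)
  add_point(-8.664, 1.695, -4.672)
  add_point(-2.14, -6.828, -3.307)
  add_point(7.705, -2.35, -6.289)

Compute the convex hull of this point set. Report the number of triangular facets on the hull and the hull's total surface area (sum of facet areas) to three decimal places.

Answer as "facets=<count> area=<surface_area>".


15 of the 17 inputs are extreme points: [1, 2, 3, 4, 5, 6, 7, 8, 9, 10, 11, 12, 14, 15, 16].

Area of each hull facet:
  f1: (p6, p1, p8) → 70.8331
  f2: (p7, p10, p8) → 50.5210
  f3: (p7, p11, p10) → 78.2705
  f4: (p3, p1, p8) → 20.0291
  f5: (p14, p1, p9) → 111.3512
  f6: (p14, p7, p9) → 61.3798
  f7: (p14, p7, p11) → 48.3743
  f8: (p2, p1, p9) → 28.7621
  f9: (p2, p6, p1) → 57.3711
  f10: (p16, p11, p10) → 19.4675
  f11: (p16, p10, p8) → 13.6680
  f12: (p16, p3, p8) → 44.0978
  f13: (p16, p3, p1) → 6.6221
  f14: (p5, p11, p1) → 15.3150
  f15: (p5, p14, p1) → 3.4189
  f16: (p5, p14, p11) → 62.2283
  f17: (p4, p6, p8) → 44.0034
  f18: (p4, p2, p6) → 19.6795
  f19: (p12, p7, p8) → 61.3073
  f20: (p12, p4, p8) → 40.5894
  f21: (p12, p4, p2) → 21.5362
  f22: (p12, p7, p9) → 32.4417
  f23: (p12, p2, p9) → 11.8348
  f24: (p15, p11, p1) → 8.1241
  f25: (p15, p16, p1) → 63.5181
  f26: (p15, p16, p11) → 24.6988
Σ area = 1019.443

Check V−E+F: 15 − 39 + 26 = 2.

facets=26 area=1019.443


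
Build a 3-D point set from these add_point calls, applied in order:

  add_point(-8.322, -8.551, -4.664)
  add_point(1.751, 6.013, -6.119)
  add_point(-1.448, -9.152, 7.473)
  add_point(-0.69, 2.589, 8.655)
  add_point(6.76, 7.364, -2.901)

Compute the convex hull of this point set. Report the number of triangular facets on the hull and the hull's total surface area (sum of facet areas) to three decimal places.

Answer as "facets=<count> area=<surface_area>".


facets=6 area=522.526

Extreme-point indices: [0, 1, 2, 3, 4] — 5 of 5 on the boundary.

Per-facet area ½‖(b−a)×(c−a)‖:
  f1: (p2, p4, p0) → 142.2784
  f2: (p3, p2, p0) → 82.3073
  f3: (p3, p2, p4) → 82.6313
  f4: (p1, p4, p0) → 43.2507
  f5: (p1, p3, p0) → 127.7517
  f6: (p1, p3, p4) → 44.3066
Σ area = 522.526

Check V−E+F: 5 − 9 + 6 = 2.
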